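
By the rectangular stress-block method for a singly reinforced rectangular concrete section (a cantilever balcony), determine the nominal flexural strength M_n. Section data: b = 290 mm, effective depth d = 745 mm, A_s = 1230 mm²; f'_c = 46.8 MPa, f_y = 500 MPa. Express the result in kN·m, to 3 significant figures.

M_n ≈ 442 kN·m

T = A_s f_y = 1230 × 500 = 615000 N = 615 kN.
From C = T: a = T/(0.85 f'_c b) = 615000/(0.85 × 46.8 × 290) = 53.31 mm.
M_n = T(d − a/2) = 615 kN × (745 − 26.655) mm = 441.78 kN·m.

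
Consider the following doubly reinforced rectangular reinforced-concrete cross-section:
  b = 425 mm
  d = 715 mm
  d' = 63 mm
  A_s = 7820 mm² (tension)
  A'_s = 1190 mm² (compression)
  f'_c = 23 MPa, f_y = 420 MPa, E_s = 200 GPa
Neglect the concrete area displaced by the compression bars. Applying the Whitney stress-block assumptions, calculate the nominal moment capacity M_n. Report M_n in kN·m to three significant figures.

Assume both tension and compression steel yield.
Net tension couple steel: A_s − A'_s = 6630 mm².
a = (A_s − A'_s) f_y / (0.85 f'_c b) = 2784600/(0.85 × 23 × 425) = 335.14 mm.
c = a/β₁ = 335.14/0.85 = 394.28 mm; ε'_s = 0.003(c − d')/c = 0.0025 ≥ f_y/E_s = 0.0021, so compression steel does yield.
M_n = (A_s − A'_s) f_y (d − a/2) + A'_s f_y (d − d') = [2784600 × (715 − 167.57) + 499800 × (715 − 63)] × 10⁻⁶ = 1524.37 + 325.87 = 1850.24 kN·m.

M_n ≈ 1850 kN·m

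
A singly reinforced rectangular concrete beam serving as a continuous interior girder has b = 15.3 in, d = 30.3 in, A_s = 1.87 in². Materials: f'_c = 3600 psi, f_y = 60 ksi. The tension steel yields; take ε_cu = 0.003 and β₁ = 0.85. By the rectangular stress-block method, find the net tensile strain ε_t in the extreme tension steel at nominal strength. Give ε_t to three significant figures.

ε_t ≈ 0.0292

a = A_s f_y/(0.85 f'_c b) = 2.397 in.
β₁ = 0.85, so c = a/β₁ = 2.397/0.85 = 2.820 in.
From the linear strain diagram with ε_cu = 0.003: ε_t = 0.003 (d − c)/c = 0.003 × (30.3 − 2.820)/2.820 = 0.0292.
Since ε_t ≥ 0.005, the section is tension-controlled.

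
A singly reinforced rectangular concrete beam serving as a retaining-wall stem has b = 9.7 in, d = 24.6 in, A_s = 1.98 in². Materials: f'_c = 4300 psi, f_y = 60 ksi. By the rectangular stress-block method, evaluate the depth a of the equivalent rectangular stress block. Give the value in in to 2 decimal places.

a ≈ 3.35 in

T = A_s f_y = 1.98 × 60 = 118.8 kips.
a = T/(0.85 f'_c b) = 118.8/(0.85 × 4.3 × 9.7) = 3.35 in.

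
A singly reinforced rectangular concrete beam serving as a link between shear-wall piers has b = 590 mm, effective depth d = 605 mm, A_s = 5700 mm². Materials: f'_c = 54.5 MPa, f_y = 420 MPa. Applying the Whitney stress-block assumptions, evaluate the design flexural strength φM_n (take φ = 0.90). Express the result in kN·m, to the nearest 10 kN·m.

φM_n ≈ 1210 kN·m

T = A_s f_y = 5700 × 420 = 2394000 N = 2394 kN.
From C = T: a = T/(0.85 f'_c b) = 2394000/(0.85 × 54.5 × 590) = 87.59 mm.
M_n = T(d − a/2) = 2394 kN × (605 − 43.795) mm = 1343.52 kN·m.
φM_n = 0.90 × 1343.52 = 1209.17 kN·m.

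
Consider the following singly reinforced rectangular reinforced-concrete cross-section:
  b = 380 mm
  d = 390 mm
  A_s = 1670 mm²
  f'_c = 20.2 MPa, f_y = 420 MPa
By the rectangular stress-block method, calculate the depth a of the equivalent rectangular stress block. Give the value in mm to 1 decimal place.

T = A_s f_y = 1670 × 420 = 701400 N = 701.4 kN.
Setting C = 0.85 f'_c a b equal to T: a = 701400/(0.85 × 20.2 × 380) = 107.5 mm.

a ≈ 107.5 mm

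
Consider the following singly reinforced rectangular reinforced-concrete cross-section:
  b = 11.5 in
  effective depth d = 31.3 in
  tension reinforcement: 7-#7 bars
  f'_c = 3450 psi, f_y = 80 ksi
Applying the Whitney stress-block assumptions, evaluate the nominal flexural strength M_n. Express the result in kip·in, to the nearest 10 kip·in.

A_s = 7 × 0.6 = 4.2 in².
T = A_s f_y = 4.2 × 80 = 336 kips.
a = T/(0.85 f'_c b) = 336/(0.85 × 3.45 × 11.5) = 9.963 in.
M_n = T(d − a/2) = 336 × (31.3 − 4.9815) = 8843.0 kip·in.

M_n ≈ 8840 kip·in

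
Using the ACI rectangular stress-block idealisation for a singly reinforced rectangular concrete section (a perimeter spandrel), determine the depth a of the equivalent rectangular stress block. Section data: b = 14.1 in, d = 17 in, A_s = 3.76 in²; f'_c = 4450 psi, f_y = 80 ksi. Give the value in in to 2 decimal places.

T = A_s f_y = 3.76 × 80 = 300.8 kips.
a = T/(0.85 f'_c b) = 300.8/(0.85 × 4.45 × 14.1) = 5.64 in.

a ≈ 5.64 in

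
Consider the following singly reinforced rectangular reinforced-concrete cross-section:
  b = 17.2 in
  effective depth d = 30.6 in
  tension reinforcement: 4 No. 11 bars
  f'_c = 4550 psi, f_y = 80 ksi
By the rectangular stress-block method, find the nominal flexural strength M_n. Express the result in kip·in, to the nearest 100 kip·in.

A_s = 4 × 1.56 = 6.24 in².
T = A_s f_y = 6.24 × 80 = 499.2 kips.
a = T/(0.85 f'_c b) = 499.2/(0.85 × 4.55 × 17.2) = 7.504 in.
M_n = T(d − a/2) = 499.2 × (30.6 − 3.752) = 13402.5 kip·in.

M_n ≈ 13400 kip·in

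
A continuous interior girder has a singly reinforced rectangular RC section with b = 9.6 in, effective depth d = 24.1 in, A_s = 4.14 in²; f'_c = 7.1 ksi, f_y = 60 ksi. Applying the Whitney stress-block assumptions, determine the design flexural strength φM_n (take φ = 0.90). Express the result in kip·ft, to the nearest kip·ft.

φM_n ≈ 409 kip·ft

T = A_s f_y = 4.14 × 60 = 248.4 kips.
a = T/(0.85 f'_c b) = 248.4/(0.85 × 7.1 × 9.6) = 4.287 in.
M_n = T(d − a/2) = 248.4 × (24.1 − 2.1435) = 5454.0 kip·in = 5454.0/12 = 454.50 kip·ft.
φM_n = 0.90 × 454.50 = 409.05 kip·ft.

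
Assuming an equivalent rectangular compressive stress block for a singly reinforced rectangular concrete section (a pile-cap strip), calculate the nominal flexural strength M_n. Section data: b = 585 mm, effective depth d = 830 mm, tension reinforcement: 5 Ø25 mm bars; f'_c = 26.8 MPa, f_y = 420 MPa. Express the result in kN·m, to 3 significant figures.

A_s = 5 × 491 = 2455 mm².
T = A_s f_y = 2455 × 420 = 1031100 N = 1031.1 kN.
From C = T: a = T/(0.85 f'_c b) = 1031100/(0.85 × 26.8 × 585) = 77.37 mm.
M_n = T(d − a/2) = 1031.1 kN × (830 − 38.685) mm = 815.92 kN·m.

M_n ≈ 816 kN·m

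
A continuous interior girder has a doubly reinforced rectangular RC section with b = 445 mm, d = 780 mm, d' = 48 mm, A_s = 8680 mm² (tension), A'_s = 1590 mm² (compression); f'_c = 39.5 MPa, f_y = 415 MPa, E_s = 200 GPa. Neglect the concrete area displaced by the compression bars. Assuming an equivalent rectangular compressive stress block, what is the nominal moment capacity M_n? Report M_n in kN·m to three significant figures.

M_n ≈ 2490 kN·m

Assume both tension and compression steel yield.
Net tension couple steel: A_s − A'_s = 7090 mm².
a = (A_s − A'_s) f_y / (0.85 f'_c b) = 2942350/(0.85 × 39.5 × 445) = 196.93 mm.
c = a/β₁ = 196.93/0.768 = 256.42 mm; ε'_s = 0.003(c − d')/c = 0.0024 ≥ f_y/E_s = 0.0021, so compression steel does yield.
M_n = (A_s − A'_s) f_y (d − a/2) + A'_s f_y (d − d') = [2942350 × (780 − 98.465) + 659850 × (780 − 48)] × 10⁻⁶ = 2005.31 + 483.01 = 2488.32 kN·m.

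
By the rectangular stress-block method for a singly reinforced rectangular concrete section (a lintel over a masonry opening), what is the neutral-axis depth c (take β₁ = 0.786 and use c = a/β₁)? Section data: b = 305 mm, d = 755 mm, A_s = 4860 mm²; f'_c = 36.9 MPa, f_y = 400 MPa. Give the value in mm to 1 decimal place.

c ≈ 258.5 mm

T = A_s f_y = 4860 × 400 = 1944000 N = 1944 kN.
Setting C = 0.85 f'_c a b equal to T: a = 1944000/(0.85 × 36.9 × 305) = 203.213 mm.
With β₁ = 0.786, c = a/β₁ = 203.213/0.786 = 258.5 mm.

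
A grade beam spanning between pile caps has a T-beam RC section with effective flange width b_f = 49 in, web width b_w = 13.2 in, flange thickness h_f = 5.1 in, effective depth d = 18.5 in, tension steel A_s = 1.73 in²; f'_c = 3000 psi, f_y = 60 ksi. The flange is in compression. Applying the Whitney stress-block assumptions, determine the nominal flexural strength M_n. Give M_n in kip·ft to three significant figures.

M_n ≈ 156 kip·ft

Tension: T = A_s f_y = 1.73 × 60 = 103.8 kips.
Try a within the flange: a = T/(0.85 f'_c b_f) = 103.8/(0.85 × 3 × 49) = 0.831 in.
Since a = 0.831 ≤ h_f = 5.1 in, the stress block lies entirely in the flange; analyse as a rectangular beam of width b_f.
M_n = T(d − a/2) = 103.8 × (18.5 − 0.4155) = 1877.2 kip·in.
M_n = 1877.2/12 = 156.43 kip·ft.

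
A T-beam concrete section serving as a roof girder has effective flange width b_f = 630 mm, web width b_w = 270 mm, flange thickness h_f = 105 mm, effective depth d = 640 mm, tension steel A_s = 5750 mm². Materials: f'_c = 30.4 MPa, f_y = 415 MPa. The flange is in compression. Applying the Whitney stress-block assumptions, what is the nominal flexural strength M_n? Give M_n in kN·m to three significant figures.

Tension: T = A_s f_y = 5750 × 415 = 2386250 N.
Try a within the flange: a = T/(0.85 f'_c b_f) = 2386250/(0.85 × 30.4 × 630) = 146.58 mm.
a = 146.58 > h_f = 105 mm: the block extends into the web. Split into flange-overhang and web parts.
C_f = 0.85 f'_c (b_f − b_w) h_f = 0.85 × 30.4 × (630 − 270) × 105 = 976752 N.
Remaining web compression depth: a_w = (T − C_f)/(0.85 f'_c b_w) = (2386250 − 976752)/(0.85 × 30.4 × 270) = 202.03 mm.
M_n = C_f(d − h_f/2) + (T − C_f)(d − a_w/2) = 976752 × (640 − 52.5) + 1409498 × (640 − 101.015) = 573.84 + 759.70 = 1333.54 × 10⁶ N·mm.
M_n = 1333.54 kN·m.

M_n ≈ 1330 kN·m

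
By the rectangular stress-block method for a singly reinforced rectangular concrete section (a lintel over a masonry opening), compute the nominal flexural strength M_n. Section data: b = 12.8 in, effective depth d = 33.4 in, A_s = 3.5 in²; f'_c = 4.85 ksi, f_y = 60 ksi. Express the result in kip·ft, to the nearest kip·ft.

T = A_s f_y = 3.5 × 60 = 210 kips.
a = T/(0.85 f'_c b) = 210/(0.85 × 4.85 × 12.8) = 3.980 in.
M_n = T(d − a/2) = 210 × (33.4 − 1.99) = 6596.1 kip·in = 6596.1/12 = 549.68 kip·ft.

M_n ≈ 550 kip·ft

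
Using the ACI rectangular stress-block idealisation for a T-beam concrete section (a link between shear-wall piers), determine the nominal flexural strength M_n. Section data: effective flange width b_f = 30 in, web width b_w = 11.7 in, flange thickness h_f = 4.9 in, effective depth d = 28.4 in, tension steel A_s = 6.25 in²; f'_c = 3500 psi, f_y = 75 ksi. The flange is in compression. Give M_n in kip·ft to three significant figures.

Tension: T = A_s f_y = 6.25 × 75 = 468.75 kips.
Try a within the flange: a = T/(0.85 f'_c b_f) = 468.75/(0.85 × 3.5 × 30) = 5.252 in.
a = 5.252 > h_f = 4.9 in: the block extends into the web. Split into flange-overhang and web parts.
C_f = 0.85 f'_c (b_f − b_w) h_f = 0.85 × 3.5 × (30 − 11.7) × 4.9 = 266.8 kips.
Remaining web compression depth: a_w = (T − C_f)/(0.85 f'_c b_w) = (468.75 − 266.8)/(0.85 × 3.5 × 11.7) = 5.802 in.
M_n = C_f(d − h_f/2) + (T − C_f)(d − a_w/2) = 266.8 × (28.4 − 2.45) + 201.95 × (28.4 − 2.901) = 6923.5 + 5149.5 = 12073.0 kip·in.
M_n = 12073.0/12 = 1006.08 kip·ft.

M_n ≈ 1010 kip·ft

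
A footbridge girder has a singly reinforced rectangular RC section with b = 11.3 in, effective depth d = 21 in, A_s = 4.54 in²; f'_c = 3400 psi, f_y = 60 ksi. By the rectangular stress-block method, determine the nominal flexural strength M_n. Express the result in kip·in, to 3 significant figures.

M_n ≈ 4580 kip·in

T = A_s f_y = 4.54 × 60 = 272.4 kips.
a = T/(0.85 f'_c b) = 272.4/(0.85 × 3.4 × 11.3) = 8.341 in.
M_n = T(d − a/2) = 272.4 × (21 − 4.1705) = 4584.4 kip·in.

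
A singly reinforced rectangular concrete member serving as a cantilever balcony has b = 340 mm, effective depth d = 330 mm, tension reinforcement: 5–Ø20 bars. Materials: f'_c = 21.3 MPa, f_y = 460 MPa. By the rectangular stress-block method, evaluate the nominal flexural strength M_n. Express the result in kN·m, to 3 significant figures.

M_n ≈ 196 kN·m

A_s = 5 × 314 = 1570 mm².
T = A_s f_y = 1570 × 460 = 722200 N = 722.2 kN.
From C = T: a = T/(0.85 f'_c b) = 722200/(0.85 × 21.3 × 340) = 117.32 mm.
M_n = T(d − a/2) = 722.2 kN × (330 − 58.66) mm = 195.96 kN·m.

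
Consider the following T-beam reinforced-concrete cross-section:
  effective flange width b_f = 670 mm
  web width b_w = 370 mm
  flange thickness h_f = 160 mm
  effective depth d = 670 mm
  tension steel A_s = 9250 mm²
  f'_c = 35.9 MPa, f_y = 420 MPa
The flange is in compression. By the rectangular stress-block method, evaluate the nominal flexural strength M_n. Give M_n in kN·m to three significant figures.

M_n ≈ 2230 kN·m

Tension: T = A_s f_y = 9250 × 420 = 3885000 N.
Try a within the flange: a = T/(0.85 f'_c b_f) = 3885000/(0.85 × 35.9 × 670) = 190.02 mm.
a = 190.02 > h_f = 160 mm: the block extends into the web. Split into flange-overhang and web parts.
C_f = 0.85 f'_c (b_f − b_w) h_f = 0.85 × 35.9 × (670 − 370) × 160 = 1464720 N.
Remaining web compression depth: a_w = (T − C_f)/(0.85 f'_c b_w) = (3885000 − 1464720)/(0.85 × 35.9 × 370) = 214.36 mm.
M_n = C_f(d − h_f/2) + (T − C_f)(d − a_w/2) = 1464720 × (670 − 80) + 2420280 × (670 − 107.18) = 864.18 + 1362.18 = 2226.36 × 10⁶ N·mm.
M_n = 2226.36 kN·m.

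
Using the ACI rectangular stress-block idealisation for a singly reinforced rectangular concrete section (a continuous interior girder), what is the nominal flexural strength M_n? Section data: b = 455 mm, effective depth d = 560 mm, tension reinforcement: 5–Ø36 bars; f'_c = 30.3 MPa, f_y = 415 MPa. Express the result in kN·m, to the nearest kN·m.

M_n ≈ 993 kN·m

A_s = 5 × 1018 = 5090 mm².
T = A_s f_y = 5090 × 415 = 2112350 N = 2112.35 kN.
From C = T: a = T/(0.85 f'_c b) = 2112350/(0.85 × 30.3 × 455) = 180.26 mm.
M_n = T(d − a/2) = 2112.35 kN × (560 − 90.13) mm = 992.53 kN·m.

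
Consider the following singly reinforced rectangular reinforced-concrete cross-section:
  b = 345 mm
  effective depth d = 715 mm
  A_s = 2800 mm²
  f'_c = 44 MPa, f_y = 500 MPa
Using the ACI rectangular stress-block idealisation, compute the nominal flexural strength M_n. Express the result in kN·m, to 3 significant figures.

M_n ≈ 925 kN·m

T = A_s f_y = 2800 × 500 = 1400000 N = 1400 kN.
From C = T: a = T/(0.85 f'_c b) = 1400000/(0.85 × 44 × 345) = 108.50 mm.
M_n = T(d − a/2) = 1400 kN × (715 − 54.25) mm = 925.05 kN·m.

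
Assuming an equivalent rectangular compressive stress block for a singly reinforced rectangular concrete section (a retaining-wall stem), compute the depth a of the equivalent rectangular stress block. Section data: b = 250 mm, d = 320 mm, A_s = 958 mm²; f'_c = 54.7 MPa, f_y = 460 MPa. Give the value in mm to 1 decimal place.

a ≈ 37.9 mm

T = A_s f_y = 958 × 460 = 440680 N = 440.68 kN.
Setting C = 0.85 f'_c a b equal to T: a = 440680/(0.85 × 54.7 × 250) = 37.9 mm.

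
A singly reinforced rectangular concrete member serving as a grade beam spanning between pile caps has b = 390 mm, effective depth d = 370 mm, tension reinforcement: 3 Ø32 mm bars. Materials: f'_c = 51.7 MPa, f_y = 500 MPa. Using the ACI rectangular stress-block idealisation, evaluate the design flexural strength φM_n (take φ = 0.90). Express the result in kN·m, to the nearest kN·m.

A_s = 3 × 804 = 2412 mm².
T = A_s f_y = 2412 × 500 = 1206000 N = 1206 kN.
From C = T: a = T/(0.85 f'_c b) = 1206000/(0.85 × 51.7 × 390) = 70.37 mm.
M_n = T(d − a/2) = 1206 kN × (370 − 35.185) mm = 403.79 kN·m.
φM_n = 0.90 × 403.79 = 363.41 kN·m.

φM_n ≈ 363 kN·m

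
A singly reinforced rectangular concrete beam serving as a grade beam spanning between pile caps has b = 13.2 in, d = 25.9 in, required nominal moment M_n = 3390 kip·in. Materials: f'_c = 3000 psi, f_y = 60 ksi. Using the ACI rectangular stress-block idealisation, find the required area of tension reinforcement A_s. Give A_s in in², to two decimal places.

A_s ≈ 2.38 in²

From M_n = 0.85 f'_c a b (d − a/2):
a = d − √(d² − 2M_n/(0.85 f'_c b)) = 25.9 − √(25.9² − 2 × 3390/(0.85 × 3 × 13.2)) = 4.235 in.
A_s = 0.85 f'_c a b / f_y = 0.85 × 3 × 4.235 × 13.2 / 60 = 2.376 in².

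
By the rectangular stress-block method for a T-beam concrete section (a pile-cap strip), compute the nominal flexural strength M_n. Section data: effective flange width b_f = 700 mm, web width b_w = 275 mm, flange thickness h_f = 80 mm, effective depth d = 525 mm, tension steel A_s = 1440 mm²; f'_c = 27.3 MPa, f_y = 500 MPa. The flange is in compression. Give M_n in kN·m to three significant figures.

M_n ≈ 362 kN·m

Tension: T = A_s f_y = 1440 × 500 = 720000 N.
Try a within the flange: a = T/(0.85 f'_c b_f) = 720000/(0.85 × 27.3 × 700) = 44.33 mm.
Since a = 44.33 ≤ h_f = 80 mm, the stress block lies entirely in the flange; analyse as a rectangular beam of width b_f.
M_n = T(d − a/2) = 720000 × (525 − 22.165) = 362.04 × 10⁶ N·mm.
M_n = 362.04 kN·m.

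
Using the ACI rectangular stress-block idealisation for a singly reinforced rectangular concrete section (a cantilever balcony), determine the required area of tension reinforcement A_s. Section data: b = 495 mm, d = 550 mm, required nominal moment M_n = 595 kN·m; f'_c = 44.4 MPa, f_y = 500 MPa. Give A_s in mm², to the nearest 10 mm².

With M_n = 0.85 f'_c a b (d − a/2), solve the quadratic for a:
a = d − √(d² − 2M_n/(0.85 f'_c b)) = 550 − √(550² − 2 × 595×10⁶/(0.85 × 44.4 × 495)) = 61.33 mm.
A_s = 0.85 f'_c a b / f_y = 0.85 × 44.4 × 61.33 × 495 / 500 = 2291.4 mm².

A_s ≈ 2290 mm²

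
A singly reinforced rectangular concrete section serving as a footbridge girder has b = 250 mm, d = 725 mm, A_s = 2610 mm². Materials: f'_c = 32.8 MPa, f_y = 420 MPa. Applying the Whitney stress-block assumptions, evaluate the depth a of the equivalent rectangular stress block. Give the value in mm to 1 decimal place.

a ≈ 157.3 mm

T = A_s f_y = 2610 × 420 = 1096200 N = 1096.2 kN.
Setting C = 0.85 f'_c a b equal to T: a = 1096200/(0.85 × 32.8 × 250) = 157.3 mm.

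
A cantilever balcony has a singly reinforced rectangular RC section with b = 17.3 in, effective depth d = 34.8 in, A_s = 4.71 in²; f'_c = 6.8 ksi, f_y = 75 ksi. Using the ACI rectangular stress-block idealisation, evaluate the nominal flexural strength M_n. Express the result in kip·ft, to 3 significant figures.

M_n ≈ 972 kip·ft

T = A_s f_y = 4.71 × 75 = 353.25 kips.
a = T/(0.85 f'_c b) = 353.25/(0.85 × 6.8 × 17.3) = 3.533 in.
M_n = T(d − a/2) = 353.25 × (34.8 − 1.7665) = 11669.1 kip·in = 11669.1/12 = 972.43 kip·ft.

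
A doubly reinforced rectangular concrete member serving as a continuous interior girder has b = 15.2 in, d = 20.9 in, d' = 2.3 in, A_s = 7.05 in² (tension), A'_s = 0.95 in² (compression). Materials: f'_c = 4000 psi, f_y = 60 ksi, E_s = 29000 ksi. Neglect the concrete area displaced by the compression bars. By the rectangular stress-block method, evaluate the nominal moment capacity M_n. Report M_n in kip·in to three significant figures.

M_n ≈ 7410 kip·in

Assume both steels yield.
a = (A_s − A'_s) f_y/(0.85 f'_c b) = (7.05 − 0.95) × 60/(0.85 × 4 × 15.2) = 7.082 in.
c = a/β₁ = 7.082/0.85 = 8.332 in; ε'_s = 0.003(c − d')/c = 0.0022 ≥ ε_y = 0.0021, so the compression steel yields.
M_n = (A_s − A'_s) f_y (d − a/2) + A'_s f_y (d − d') = 366 × (20.9 − 3.541) + 57 × (20.9 − 2.3) = 6353.4 + 1060.2 = 7413.6 kip·in.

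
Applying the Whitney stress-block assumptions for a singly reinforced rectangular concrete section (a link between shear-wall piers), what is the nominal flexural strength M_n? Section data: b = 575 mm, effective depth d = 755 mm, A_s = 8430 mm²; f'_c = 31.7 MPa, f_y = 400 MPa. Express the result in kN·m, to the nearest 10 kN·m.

T = A_s f_y = 8430 × 400 = 3372000 N = 3372 kN.
From C = T: a = T/(0.85 f'_c b) = 3372000/(0.85 × 31.7 × 575) = 217.64 mm.
M_n = T(d − a/2) = 3372 kN × (755 − 108.82) mm = 2178.92 kN·m.

M_n ≈ 2180 kN·m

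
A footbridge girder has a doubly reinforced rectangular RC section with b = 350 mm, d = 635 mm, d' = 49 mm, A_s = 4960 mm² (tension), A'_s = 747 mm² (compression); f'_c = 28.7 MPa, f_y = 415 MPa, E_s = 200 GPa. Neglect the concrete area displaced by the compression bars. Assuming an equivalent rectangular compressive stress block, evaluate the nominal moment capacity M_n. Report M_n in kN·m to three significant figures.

Assume both tension and compression steel yield.
Net tension couple steel: A_s − A'_s = 4213 mm².
a = (A_s − A'_s) f_y / (0.85 f'_c b) = 1748395/(0.85 × 28.7 × 350) = 204.77 mm.
c = a/β₁ = 204.77/0.845 = 242.33 mm; ε'_s = 0.003(c − d')/c = 0.0024 ≥ f_y/E_s = 0.0021, so compression steel does yield.
M_n = (A_s − A'_s) f_y (d − a/2) + A'_s f_y (d − d') = [1748395 × (635 − 102.385) + 310005 × (635 − 49)] × 10⁻⁶ = 931.22 + 181.66 = 1112.88 kN·m.

M_n ≈ 1110 kN·m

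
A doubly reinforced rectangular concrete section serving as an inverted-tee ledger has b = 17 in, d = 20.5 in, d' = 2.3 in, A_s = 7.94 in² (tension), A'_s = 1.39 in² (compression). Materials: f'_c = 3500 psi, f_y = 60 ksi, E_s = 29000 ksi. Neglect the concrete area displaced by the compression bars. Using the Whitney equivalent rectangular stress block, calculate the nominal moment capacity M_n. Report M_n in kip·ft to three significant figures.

Assume both steels yield.
a = (A_s − A'_s) f_y/(0.85 f'_c b) = (7.94 − 1.39) × 60/(0.85 × 3.5 × 17) = 7.771 in.
c = a/β₁ = 7.771/0.85 = 9.142 in; ε'_s = 0.003(c − d')/c = 0.0022 ≥ ε_y = 0.0021, so the compression steel yields.
M_n = (A_s − A'_s) f_y (d − a/2) + A'_s f_y (d − d') = 393 × (20.5 − 3.8855) + 83.4 × (20.5 − 2.3) = 6529.5 + 1517.9 = 8047.4 kip·in = 8047.4/12 = 670.62 kip·ft.

M_n ≈ 671 kip·ft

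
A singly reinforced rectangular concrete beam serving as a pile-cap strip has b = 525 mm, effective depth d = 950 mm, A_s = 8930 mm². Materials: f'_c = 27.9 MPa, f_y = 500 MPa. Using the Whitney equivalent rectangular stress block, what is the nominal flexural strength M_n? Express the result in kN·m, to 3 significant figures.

M_n ≈ 3440 kN·m

T = A_s f_y = 8930 × 500 = 4465000 N = 4465 kN.
From C = T: a = T/(0.85 f'_c b) = 4465000/(0.85 × 27.9 × 525) = 358.62 mm.
M_n = T(d − a/2) = 4465 kN × (950 − 179.31) mm = 3441.13 kN·m.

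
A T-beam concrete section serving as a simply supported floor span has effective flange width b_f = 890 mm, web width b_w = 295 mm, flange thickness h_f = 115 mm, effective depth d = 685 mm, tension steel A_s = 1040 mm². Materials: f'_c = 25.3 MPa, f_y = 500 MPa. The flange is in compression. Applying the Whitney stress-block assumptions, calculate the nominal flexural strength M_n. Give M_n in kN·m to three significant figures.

Tension: T = A_s f_y = 1040 × 500 = 520000 N.
Try a within the flange: a = T/(0.85 f'_c b_f) = 520000/(0.85 × 25.3 × 890) = 27.17 mm.
Since a = 27.17 ≤ h_f = 115 mm, the stress block lies entirely in the flange; analyse as a rectangular beam of width b_f.
M_n = T(d − a/2) = 520000 × (685 − 13.585) = 349.14 × 10⁶ N·mm.
M_n = 349.14 kN·m.

M_n ≈ 349 kN·m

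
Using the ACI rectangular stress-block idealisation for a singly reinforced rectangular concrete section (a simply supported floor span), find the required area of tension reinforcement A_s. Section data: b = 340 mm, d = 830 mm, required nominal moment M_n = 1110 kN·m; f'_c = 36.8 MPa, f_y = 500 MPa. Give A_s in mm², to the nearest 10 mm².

A_s ≈ 2920 mm²

With M_n = 0.85 f'_c a b (d − a/2), solve the quadratic for a:
a = d − √(d² − 2M_n/(0.85 f'_c b)) = 830 − √(830² − 2 × 1110×10⁶/(0.85 × 36.8 × 340)) = 137.06 mm.
A_s = 0.85 f'_c a b / f_y = 0.85 × 36.8 × 137.06 × 340 / 500 = 2915.3 mm².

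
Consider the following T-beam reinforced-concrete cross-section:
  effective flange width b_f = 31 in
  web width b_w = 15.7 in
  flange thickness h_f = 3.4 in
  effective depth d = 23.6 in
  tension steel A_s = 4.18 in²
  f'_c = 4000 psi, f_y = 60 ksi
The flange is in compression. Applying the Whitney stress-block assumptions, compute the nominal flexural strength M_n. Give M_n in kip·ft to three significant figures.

Tension: T = A_s f_y = 4.18 × 60 = 250.8 kips.
Try a within the flange: a = T/(0.85 f'_c b_f) = 250.8/(0.85 × 4 × 31) = 2.380 in.
Since a = 2.380 ≤ h_f = 3.4 in, the stress block lies entirely in the flange; analyse as a rectangular beam of width b_f.
M_n = T(d − a/2) = 250.8 × (23.6 − 1.19) = 5620.4 kip·in.
M_n = 5620.4/12 = 468.37 kip·ft.

M_n ≈ 468 kip·ft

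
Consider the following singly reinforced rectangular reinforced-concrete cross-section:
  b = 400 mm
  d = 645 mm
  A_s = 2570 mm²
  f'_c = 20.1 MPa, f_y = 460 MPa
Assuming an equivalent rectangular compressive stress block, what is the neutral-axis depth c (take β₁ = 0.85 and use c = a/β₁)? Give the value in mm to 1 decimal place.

T = A_s f_y = 2570 × 460 = 1182200 N = 1182.2 kN.
Setting C = 0.85 f'_c a b equal to T: a = 1182200/(0.85 × 20.1 × 400) = 172.988 mm.
With β₁ = 0.85, c = a/β₁ = 172.988/0.85 = 203.5 mm.

c ≈ 203.5 mm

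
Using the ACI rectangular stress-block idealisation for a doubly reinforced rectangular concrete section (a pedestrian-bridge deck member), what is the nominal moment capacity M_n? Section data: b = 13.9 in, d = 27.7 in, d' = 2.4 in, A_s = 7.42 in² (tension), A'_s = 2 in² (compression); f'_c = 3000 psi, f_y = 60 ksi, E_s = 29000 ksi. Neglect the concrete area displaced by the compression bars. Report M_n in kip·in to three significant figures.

M_n ≈ 10600 kip·in

Assume both steels yield.
a = (A_s − A'_s) f_y/(0.85 f'_c b) = (7.42 − 2) × 60/(0.85 × 3 × 13.9) = 9.175 in.
c = a/β₁ = 9.175/0.85 = 10.794 in; ε'_s = 0.003(c − d')/c = 0.0023 ≥ ε_y = 0.0021, so the compression steel yields.
M_n = (A_s − A'_s) f_y (d − a/2) + A'_s f_y (d − d') = 325.2 × (27.7 − 4.5875) + 120 × (27.7 − 2.4) = 7516.2 + 3036.0 = 10552.2 kip·in.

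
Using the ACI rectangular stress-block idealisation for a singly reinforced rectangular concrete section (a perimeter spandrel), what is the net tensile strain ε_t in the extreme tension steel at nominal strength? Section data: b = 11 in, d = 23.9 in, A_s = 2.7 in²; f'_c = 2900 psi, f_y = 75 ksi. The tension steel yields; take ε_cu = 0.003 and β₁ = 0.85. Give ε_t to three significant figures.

a = A_s f_y/(0.85 f'_c b) = 7.468 in.
β₁ = 0.85, so c = a/β₁ = 7.468/0.85 = 8.786 in.
From the linear strain diagram with ε_cu = 0.003: ε_t = 0.003 (d − c)/c = 0.003 × (23.9 − 8.786)/8.786 = 0.00516.
Since ε_t ≥ 0.005, the section is tension-controlled.

ε_t ≈ 0.00516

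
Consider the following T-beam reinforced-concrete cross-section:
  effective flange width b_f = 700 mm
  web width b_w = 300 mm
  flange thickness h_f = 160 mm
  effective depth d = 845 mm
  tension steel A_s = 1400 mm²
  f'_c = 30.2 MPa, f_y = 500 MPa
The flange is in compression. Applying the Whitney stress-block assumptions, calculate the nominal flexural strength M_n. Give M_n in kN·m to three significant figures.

M_n ≈ 578 kN·m

Tension: T = A_s f_y = 1400 × 500 = 700000 N.
Try a within the flange: a = T/(0.85 f'_c b_f) = 700000/(0.85 × 30.2 × 700) = 38.96 mm.
Since a = 38.96 ≤ h_f = 160 mm, the stress block lies entirely in the flange; analyse as a rectangular beam of width b_f.
M_n = T(d − a/2) = 700000 × (845 − 19.48) = 577.86 × 10⁶ N·mm.
M_n = 577.86 kN·m.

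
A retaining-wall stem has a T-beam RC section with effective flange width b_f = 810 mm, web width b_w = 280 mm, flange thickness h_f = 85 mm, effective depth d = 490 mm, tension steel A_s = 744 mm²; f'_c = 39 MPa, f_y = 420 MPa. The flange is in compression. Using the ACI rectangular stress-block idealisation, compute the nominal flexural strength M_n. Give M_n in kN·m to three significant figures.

Tension: T = A_s f_y = 744 × 420 = 312480 N.
Try a within the flange: a = T/(0.85 f'_c b_f) = 312480/(0.85 × 39 × 810) = 11.64 mm.
Since a = 11.64 ≤ h_f = 85 mm, the stress block lies entirely in the flange; analyse as a rectangular beam of width b_f.
M_n = T(d − a/2) = 312480 × (490 − 5.82) = 151.30 × 10⁶ N·mm.
M_n = 151.30 kN·m.

M_n ≈ 151 kN·m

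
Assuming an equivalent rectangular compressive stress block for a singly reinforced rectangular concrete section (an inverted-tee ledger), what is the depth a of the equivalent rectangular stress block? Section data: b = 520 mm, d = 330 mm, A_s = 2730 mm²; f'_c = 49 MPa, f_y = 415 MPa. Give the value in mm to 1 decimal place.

a ≈ 52.3 mm

T = A_s f_y = 2730 × 415 = 1132950 N = 1132.95 kN.
Setting C = 0.85 f'_c a b equal to T: a = 1132950/(0.85 × 49 × 520) = 52.3 mm.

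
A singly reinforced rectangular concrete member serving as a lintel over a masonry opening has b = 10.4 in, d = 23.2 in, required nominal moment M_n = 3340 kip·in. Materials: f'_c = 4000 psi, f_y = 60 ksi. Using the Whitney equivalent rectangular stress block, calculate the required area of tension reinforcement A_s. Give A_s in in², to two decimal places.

From M_n = 0.85 f'_c a b (d − a/2):
a = d − √(d² − 2M_n/(0.85 f'_c b)) = 23.2 − √(23.2² − 2 × 3340/(0.85 × 4 × 10.4)) = 4.510 in.
A_s = 0.85 f'_c a b / f_y = 0.85 × 4 × 4.510 × 10.4 / 60 = 2.658 in².

A_s ≈ 2.66 in²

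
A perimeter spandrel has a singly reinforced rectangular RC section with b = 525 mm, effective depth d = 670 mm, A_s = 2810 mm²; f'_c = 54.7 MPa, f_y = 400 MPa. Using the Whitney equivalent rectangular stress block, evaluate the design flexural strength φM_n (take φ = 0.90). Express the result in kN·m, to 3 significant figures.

φM_n ≈ 654 kN·m

T = A_s f_y = 2810 × 400 = 1124000 N = 1124 kN.
From C = T: a = T/(0.85 f'_c b) = 1124000/(0.85 × 54.7 × 525) = 46.05 mm.
M_n = T(d − a/2) = 1124 kN × (670 − 23.025) mm = 727.20 kN·m.
φM_n = 0.90 × 727.20 = 654.48 kN·m.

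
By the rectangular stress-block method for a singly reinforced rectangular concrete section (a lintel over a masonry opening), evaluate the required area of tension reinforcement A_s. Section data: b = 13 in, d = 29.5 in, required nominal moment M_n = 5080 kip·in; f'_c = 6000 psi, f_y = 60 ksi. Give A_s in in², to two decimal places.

A_s ≈ 3.01 in²

From M_n = 0.85 f'_c a b (d − a/2):
a = d − √(d² − 2M_n/(0.85 f'_c b)) = 29.5 − √(29.5² − 2 × 5080/(0.85 × 6 × 13)) = 2.723 in.
A_s = 0.85 f'_c a b / f_y = 0.85 × 6 × 2.723 × 13 / 60 = 3.009 in².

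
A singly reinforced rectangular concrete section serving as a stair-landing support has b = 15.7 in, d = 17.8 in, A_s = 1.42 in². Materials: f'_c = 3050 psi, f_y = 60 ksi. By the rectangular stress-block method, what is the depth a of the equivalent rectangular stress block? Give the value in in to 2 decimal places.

a ≈ 2.09 in

T = A_s f_y = 1.42 × 60 = 85.2 kips.
a = T/(0.85 f'_c b) = 85.2/(0.85 × 3.05 × 15.7) = 2.09 in.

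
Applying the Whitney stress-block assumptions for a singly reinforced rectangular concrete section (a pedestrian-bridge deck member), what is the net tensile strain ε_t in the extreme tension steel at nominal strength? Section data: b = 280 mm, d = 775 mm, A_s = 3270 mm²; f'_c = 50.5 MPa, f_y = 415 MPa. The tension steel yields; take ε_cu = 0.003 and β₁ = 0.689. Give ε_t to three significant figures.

ε_t ≈ 0.0112

a = A_s f_y/(0.85 f'_c b) = 112.91 mm.
β₁ = 0.689, so c = a/β₁ = 112.91/0.689 = 163.88 mm.
From the linear strain diagram with ε_cu = 0.003: ε_t = 0.003 (d − c)/c = 0.003 × (775 − 163.88)/163.88 = 0.0112.
Since ε_t ≥ 0.005, the section is tension-controlled.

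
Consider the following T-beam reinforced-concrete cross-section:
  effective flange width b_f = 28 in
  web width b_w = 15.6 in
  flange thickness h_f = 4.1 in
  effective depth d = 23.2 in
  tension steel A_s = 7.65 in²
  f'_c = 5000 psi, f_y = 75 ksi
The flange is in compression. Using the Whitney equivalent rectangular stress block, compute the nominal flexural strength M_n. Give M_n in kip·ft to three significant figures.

M_n ≈ 992 kip·ft

Tension: T = A_s f_y = 7.65 × 75 = 573.75 kips.
Try a within the flange: a = T/(0.85 f'_c b_f) = 573.75/(0.85 × 5 × 28) = 4.821 in.
a = 4.821 > h_f = 4.1 in: the block extends into the web. Split into flange-overhang and web parts.
C_f = 0.85 f'_c (b_f − b_w) h_f = 0.85 × 5 × (28 − 15.6) × 4.1 = 216.1 kips.
Remaining web compression depth: a_w = (T − C_f)/(0.85 f'_c b_w) = (573.75 − 216.1)/(0.85 × 5 × 15.6) = 5.394 in.
M_n = C_f(d − h_f/2) + (T − C_f)(d − a_w/2) = 216.1 × (23.2 − 2.05) + 357.65 × (23.2 − 2.697) = 4570.5 + 7332.9 = 11903.4 kip·in.
M_n = 11903.4/12 = 991.95 kip·ft.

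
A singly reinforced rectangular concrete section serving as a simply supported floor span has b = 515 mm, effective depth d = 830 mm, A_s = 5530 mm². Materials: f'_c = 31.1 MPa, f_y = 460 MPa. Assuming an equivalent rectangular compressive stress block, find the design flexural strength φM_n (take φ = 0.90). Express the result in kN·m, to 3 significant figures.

φM_n ≈ 1690 kN·m

T = A_s f_y = 5530 × 460 = 2543800 N = 2543.8 kN.
From C = T: a = T/(0.85 f'_c b) = 2543800/(0.85 × 31.1 × 515) = 186.85 mm.
M_n = T(d − a/2) = 2543.8 kN × (830 − 93.425) mm = 1873.70 kN·m.
φM_n = 0.90 × 1873.70 = 1686.33 kN·m.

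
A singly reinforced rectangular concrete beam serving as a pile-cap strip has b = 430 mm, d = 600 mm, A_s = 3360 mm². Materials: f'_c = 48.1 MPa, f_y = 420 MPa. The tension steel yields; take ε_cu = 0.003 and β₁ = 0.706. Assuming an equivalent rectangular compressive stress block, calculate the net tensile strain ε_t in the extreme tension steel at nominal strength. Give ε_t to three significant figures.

ε_t ≈ 0.0128

a = A_s f_y/(0.85 f'_c b) = 80.27 mm.
β₁ = 0.706, so c = a/β₁ = 80.27/0.706 = 113.70 mm.
From the linear strain diagram with ε_cu = 0.003: ε_t = 0.003 (d − c)/c = 0.003 × (600 − 113.70)/113.70 = 0.0128.
Since ε_t ≥ 0.005, the section is tension-controlled.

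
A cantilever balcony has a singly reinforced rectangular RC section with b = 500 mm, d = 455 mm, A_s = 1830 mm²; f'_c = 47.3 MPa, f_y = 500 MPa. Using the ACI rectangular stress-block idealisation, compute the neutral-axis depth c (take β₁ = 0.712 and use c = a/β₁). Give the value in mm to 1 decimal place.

c ≈ 63.9 mm

T = A_s f_y = 1830 × 500 = 915000 N = 915 kN.
Setting C = 0.85 f'_c a b equal to T: a = 915000/(0.85 × 47.3 × 500) = 45.517 mm.
With β₁ = 0.712, c = a/β₁ = 45.517/0.712 = 63.9 mm.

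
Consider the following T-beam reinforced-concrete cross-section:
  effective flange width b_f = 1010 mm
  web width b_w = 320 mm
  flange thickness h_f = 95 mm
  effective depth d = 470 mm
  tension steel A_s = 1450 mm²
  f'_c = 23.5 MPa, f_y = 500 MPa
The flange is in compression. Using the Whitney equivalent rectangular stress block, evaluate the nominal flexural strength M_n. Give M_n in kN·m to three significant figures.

M_n ≈ 328 kN·m

Tension: T = A_s f_y = 1450 × 500 = 725000 N.
Try a within the flange: a = T/(0.85 f'_c b_f) = 725000/(0.85 × 23.5 × 1010) = 35.94 mm.
Since a = 35.94 ≤ h_f = 95 mm, the stress block lies entirely in the flange; analyse as a rectangular beam of width b_f.
M_n = T(d − a/2) = 725000 × (470 − 17.97) = 327.72 × 10⁶ N·mm.
M_n = 327.72 kN·m.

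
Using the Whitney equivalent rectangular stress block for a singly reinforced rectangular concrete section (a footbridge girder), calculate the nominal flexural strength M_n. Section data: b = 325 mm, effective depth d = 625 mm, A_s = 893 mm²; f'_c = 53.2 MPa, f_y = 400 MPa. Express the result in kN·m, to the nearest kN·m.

M_n ≈ 219 kN·m

T = A_s f_y = 893 × 400 = 357200 N = 357.2 kN.
From C = T: a = T/(0.85 f'_c b) = 357200/(0.85 × 53.2 × 325) = 24.31 mm.
M_n = T(d − a/2) = 357.2 kN × (625 − 12.155) mm = 218.91 kN·m.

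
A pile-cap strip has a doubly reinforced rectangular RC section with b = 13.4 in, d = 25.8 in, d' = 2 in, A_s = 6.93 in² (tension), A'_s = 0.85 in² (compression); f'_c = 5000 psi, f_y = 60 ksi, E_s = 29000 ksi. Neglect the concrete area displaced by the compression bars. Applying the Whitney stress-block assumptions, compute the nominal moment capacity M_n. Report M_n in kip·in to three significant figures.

Assume both steels yield.
a = (A_s − A'_s) f_y/(0.85 f'_c b) = (6.93 − 0.85) × 60/(0.85 × 5 × 13.4) = 6.406 in.
c = a/β₁ = 6.406/0.8 = 8.008 in; ε'_s = 0.003(c − d')/c = 0.0023 ≥ ε_y = 0.0021, so the compression steel yields.
M_n = (A_s − A'_s) f_y (d − a/2) + A'_s f_y (d − d') = 364.8 × (25.8 − 3.203) + 51 × (25.8 − 2) = 8243.4 + 1213.8 = 9457.2 kip·in.

M_n ≈ 9460 kip·in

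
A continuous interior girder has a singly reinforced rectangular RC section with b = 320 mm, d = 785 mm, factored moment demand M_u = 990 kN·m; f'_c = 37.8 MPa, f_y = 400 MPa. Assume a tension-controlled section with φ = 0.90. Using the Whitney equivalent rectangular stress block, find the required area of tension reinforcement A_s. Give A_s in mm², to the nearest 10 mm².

A_s ≈ 3880 mm²

M_n = M_u/φ = 990/0.90 = 1100 kN·m.
With M_n = 0.85 f'_c a b (d − a/2), solve the quadratic for a:
a = d − √(d² − 2M_n/(0.85 f'_c b)) = 785 − √(785² − 2 × 1100×10⁶/(0.85 × 37.8 × 320)) = 150.77 mm.
A_s = 0.85 f'_c a b / f_y = 0.85 × 37.8 × 150.77 × 320 / 400 = 3875.4 mm².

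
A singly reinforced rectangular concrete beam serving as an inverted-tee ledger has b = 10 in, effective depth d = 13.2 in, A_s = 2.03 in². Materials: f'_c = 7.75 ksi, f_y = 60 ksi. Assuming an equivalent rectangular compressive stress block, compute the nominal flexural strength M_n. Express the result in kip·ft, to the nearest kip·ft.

T = A_s f_y = 2.03 × 60 = 121.8 kips.
a = T/(0.85 f'_c b) = 121.8/(0.85 × 7.75 × 10) = 1.849 in.
M_n = T(d − a/2) = 121.8 × (13.2 − 0.9245) = 1495.2 kip·in = 1495.2/12 = 124.60 kip·ft.

M_n ≈ 125 kip·ft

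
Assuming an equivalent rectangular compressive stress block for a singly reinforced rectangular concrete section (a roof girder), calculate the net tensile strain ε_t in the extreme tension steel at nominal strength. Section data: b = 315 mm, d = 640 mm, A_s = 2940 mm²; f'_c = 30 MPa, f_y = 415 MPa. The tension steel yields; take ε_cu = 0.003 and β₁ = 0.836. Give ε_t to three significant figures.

a = A_s f_y/(0.85 f'_c b) = 151.90 mm.
β₁ = 0.836, so c = a/β₁ = 151.90/0.836 = 181.70 mm.
From the linear strain diagram with ε_cu = 0.003: ε_t = 0.003 (d − c)/c = 0.003 × (640 − 181.70)/181.70 = 0.00757.
Since ε_t ≥ 0.005, the section is tension-controlled.

ε_t ≈ 0.00757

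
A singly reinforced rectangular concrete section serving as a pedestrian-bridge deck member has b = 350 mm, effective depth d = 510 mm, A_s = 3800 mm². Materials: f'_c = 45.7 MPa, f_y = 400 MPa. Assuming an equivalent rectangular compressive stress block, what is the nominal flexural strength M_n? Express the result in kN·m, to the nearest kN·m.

T = A_s f_y = 3800 × 400 = 1520000 N = 1520 kN.
From C = T: a = T/(0.85 f'_c b) = 1520000/(0.85 × 45.7 × 350) = 111.80 mm.
M_n = T(d − a/2) = 1520 kN × (510 − 55.9) mm = 690.23 kN·m.

M_n ≈ 690 kN·m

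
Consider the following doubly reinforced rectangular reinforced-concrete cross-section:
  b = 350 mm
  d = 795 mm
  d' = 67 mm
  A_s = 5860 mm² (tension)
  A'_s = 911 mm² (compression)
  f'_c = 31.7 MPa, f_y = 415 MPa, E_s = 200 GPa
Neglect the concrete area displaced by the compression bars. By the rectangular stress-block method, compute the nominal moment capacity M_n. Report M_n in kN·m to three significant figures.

Assume both tension and compression steel yield.
Net tension couple steel: A_s − A'_s = 4949 mm².
a = (A_s − A'_s) f_y / (0.85 f'_c b) = 2053835/(0.85 × 31.7 × 350) = 217.78 mm.
c = a/β₁ = 217.78/0.824 = 264.30 mm; ε'_s = 0.003(c − d')/c = 0.0022 ≥ f_y/E_s = 0.0021, so compression steel does yield.
M_n = (A_s − A'_s) f_y (d − a/2) + A'_s f_y (d − d') = [2053835 × (795 − 108.89) + 378065 × (795 − 67)] × 10⁻⁶ = 1409.16 + 275.23 = 1684.39 kN·m.

M_n ≈ 1680 kN·m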